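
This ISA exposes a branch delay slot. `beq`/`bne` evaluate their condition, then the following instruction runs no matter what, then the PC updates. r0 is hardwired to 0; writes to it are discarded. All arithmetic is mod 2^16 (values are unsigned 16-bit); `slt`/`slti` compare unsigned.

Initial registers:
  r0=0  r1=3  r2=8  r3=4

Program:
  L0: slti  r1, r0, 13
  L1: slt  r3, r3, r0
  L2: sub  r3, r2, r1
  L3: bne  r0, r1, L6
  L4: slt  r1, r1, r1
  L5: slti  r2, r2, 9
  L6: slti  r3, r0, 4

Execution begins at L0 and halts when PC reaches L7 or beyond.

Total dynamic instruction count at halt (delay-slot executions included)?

  step pc=0: slti  r1, r0, 13  regs=(0,1,8,4)
  step pc=1: slt  r3, r3, r0  regs=(0,1,8,0)
  step pc=2: sub  r3, r2, r1  regs=(0,1,8,7)
  step pc=3: bne  r0, r1, L6  cond=T  regs=(0,1,8,7)
  step pc=4: slt  r1, r1, r1  regs=(0,0,8,7)
  step pc=6: slti  r3, r0, 4  regs=(0,0,8,1)

6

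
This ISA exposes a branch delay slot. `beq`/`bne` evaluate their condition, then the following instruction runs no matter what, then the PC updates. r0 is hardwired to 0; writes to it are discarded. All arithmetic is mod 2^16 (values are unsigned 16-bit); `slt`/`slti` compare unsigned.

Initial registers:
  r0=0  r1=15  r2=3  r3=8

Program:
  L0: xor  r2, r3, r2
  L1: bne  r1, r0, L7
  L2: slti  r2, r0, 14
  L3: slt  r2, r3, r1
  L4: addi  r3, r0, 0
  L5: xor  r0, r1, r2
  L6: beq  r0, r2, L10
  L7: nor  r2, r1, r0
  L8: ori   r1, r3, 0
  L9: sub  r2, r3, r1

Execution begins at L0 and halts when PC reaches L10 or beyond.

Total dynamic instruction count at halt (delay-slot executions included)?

6

#0 xor  r2, r3, r2 ; 0/15/11/8
#1 bne  r1, r0, L7 ; 0/15/11/8 ; →target
#2 slti  r2, r0, 14 ; 0/15/1/8
#7 nor  r2, r1, r0 ; 0/15/65520/8
#8 ori   r1, r3, 0 ; 0/8/65520/8
#9 sub  r2, r3, r1 ; 0/8/0/8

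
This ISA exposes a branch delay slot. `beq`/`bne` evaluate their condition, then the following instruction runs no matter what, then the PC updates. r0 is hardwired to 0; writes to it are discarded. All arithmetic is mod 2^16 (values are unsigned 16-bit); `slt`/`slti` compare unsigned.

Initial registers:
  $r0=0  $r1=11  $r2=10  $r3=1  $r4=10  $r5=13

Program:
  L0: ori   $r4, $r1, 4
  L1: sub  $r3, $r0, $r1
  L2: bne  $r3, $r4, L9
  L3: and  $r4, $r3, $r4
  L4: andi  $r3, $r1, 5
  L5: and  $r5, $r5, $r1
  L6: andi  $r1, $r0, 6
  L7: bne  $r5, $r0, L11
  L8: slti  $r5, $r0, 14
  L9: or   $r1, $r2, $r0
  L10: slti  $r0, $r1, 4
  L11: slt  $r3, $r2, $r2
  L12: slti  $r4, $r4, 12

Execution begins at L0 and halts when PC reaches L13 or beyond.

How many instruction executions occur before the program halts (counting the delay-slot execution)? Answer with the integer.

  step pc=0: ori   $r4, $r1, 4  regs=(0,11,10,1,15,13)
  step pc=1: sub  $r3, $r0, $r1  regs=(0,11,10,65525,15,13)
  step pc=2: bne  $r3, $r4, L9  cond=T  regs=(0,11,10,65525,15,13)
  step pc=3: and  $r4, $r3, $r4  regs=(0,11,10,65525,5,13)
  step pc=9: or   $r1, $r2, $r0  regs=(0,10,10,65525,5,13)
  step pc=10: slti  $r0, $r1, 4  regs=(0,10,10,65525,5,13)
  step pc=11: slt  $r3, $r2, $r2  regs=(0,10,10,0,5,13)
  step pc=12: slti  $r4, $r4, 12  regs=(0,10,10,0,1,13)

8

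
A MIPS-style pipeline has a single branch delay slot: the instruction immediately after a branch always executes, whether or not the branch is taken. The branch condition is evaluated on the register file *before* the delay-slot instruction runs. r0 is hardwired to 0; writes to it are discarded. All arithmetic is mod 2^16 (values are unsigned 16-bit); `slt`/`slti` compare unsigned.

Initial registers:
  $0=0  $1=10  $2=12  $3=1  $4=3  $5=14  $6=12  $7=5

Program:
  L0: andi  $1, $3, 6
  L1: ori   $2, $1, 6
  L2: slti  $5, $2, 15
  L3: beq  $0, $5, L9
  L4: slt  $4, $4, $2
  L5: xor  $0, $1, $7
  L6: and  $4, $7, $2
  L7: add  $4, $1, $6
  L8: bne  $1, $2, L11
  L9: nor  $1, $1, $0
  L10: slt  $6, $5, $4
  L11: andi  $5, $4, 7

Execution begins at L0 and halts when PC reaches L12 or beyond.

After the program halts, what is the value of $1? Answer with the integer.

65535

[0] andi  $1, $3, 6  →  {$0:0, $1:0, $2:12, $3:1, $4:3, $5:14, $6:12, $7:5}
[1] ori   $2, $1, 6  →  {$0:0, $1:0, $2:6, $3:1, $4:3, $5:14, $6:12, $7:5}
[2] slti  $5, $2, 15  →  {$0:0, $1:0, $2:6, $3:1, $4:3, $5:1, $6:12, $7:5}
[3] beq  $0, $5, L9  →  {$0:0, $1:0, $2:6, $3:1, $4:3, $5:1, $6:12, $7:5}  ⟨branch fallthrough⟩
[4] slt  $4, $4, $2  →  {$0:0, $1:0, $2:6, $3:1, $4:1, $5:1, $6:12, $7:5}
[5] xor  $0, $1, $7  →  {$0:0, $1:0, $2:6, $3:1, $4:1, $5:1, $6:12, $7:5}
[6] and  $4, $7, $2  →  {$0:0, $1:0, $2:6, $3:1, $4:4, $5:1, $6:12, $7:5}
[7] add  $4, $1, $6  →  {$0:0, $1:0, $2:6, $3:1, $4:12, $5:1, $6:12, $7:5}
[8] bne  $1, $2, L11  →  {$0:0, $1:0, $2:6, $3:1, $4:12, $5:1, $6:12, $7:5}  ⟨branch taken⟩
[9] nor  $1, $1, $0  →  {$0:0, $1:65535, $2:6, $3:1, $4:12, $5:1, $6:12, $7:5}
[11] andi  $5, $4, 7  →  {$0:0, $1:65535, $2:6, $3:1, $4:12, $5:4, $6:12, $7:5}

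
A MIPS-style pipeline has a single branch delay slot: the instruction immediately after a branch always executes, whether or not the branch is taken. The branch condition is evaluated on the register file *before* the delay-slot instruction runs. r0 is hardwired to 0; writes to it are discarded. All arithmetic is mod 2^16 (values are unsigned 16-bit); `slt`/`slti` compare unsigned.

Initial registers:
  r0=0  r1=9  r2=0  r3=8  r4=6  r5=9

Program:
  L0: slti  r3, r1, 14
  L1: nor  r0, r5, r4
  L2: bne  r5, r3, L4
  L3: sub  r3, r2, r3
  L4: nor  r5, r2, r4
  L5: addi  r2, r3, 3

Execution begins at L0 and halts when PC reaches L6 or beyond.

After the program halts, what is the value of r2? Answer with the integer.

2

[0] slti  r3, r1, 14  →  {r0:0, r1:9, r2:0, r3:1, r4:6, r5:9}
[1] nor  r0, r5, r4  →  {r0:0, r1:9, r2:0, r3:1, r4:6, r5:9}
[2] bne  r5, r3, L4  →  {r0:0, r1:9, r2:0, r3:1, r4:6, r5:9}  ⟨branch taken⟩
[3] sub  r3, r2, r3  →  {r0:0, r1:9, r2:0, r3:65535, r4:6, r5:9}
[4] nor  r5, r2, r4  →  {r0:0, r1:9, r2:0, r3:65535, r4:6, r5:65529}
[5] addi  r2, r3, 3  →  {r0:0, r1:9, r2:2, r3:65535, r4:6, r5:65529}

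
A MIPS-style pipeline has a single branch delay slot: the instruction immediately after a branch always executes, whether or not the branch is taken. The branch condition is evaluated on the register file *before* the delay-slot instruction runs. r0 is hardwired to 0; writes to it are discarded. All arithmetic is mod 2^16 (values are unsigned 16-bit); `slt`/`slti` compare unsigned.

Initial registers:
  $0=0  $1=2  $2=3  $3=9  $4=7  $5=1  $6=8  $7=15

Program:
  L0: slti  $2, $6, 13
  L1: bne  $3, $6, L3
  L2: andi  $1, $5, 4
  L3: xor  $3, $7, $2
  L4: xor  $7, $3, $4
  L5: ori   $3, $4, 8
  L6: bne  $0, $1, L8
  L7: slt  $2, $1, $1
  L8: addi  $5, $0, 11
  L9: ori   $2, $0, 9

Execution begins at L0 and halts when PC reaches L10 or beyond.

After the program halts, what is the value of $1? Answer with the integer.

PC=0  slti  $2, $6, 13       | $0=0 $1=2 $2=1 $3=9 $4=7 $5=1 $6=8 $7=15
PC=1  bne  $3, $6, L3        | $0=0 $1=2 $2=1 $3=9 $4=7 $5=1 $6=8 $7=15  [TAKEN]
PC=2  andi  $1, $5, 4        | $0=0 $1=0 $2=1 $3=9 $4=7 $5=1 $6=8 $7=15
PC=3  xor  $3, $7, $2        | $0=0 $1=0 $2=1 $3=14 $4=7 $5=1 $6=8 $7=15
PC=4  xor  $7, $3, $4        | $0=0 $1=0 $2=1 $3=14 $4=7 $5=1 $6=8 $7=9
PC=5  ori   $3, $4, 8        | $0=0 $1=0 $2=1 $3=15 $4=7 $5=1 $6=8 $7=9
PC=6  bne  $0, $1, L8        | $0=0 $1=0 $2=1 $3=15 $4=7 $5=1 $6=8 $7=9  [not taken]
PC=7  slt  $2, $1, $1        | $0=0 $1=0 $2=0 $3=15 $4=7 $5=1 $6=8 $7=9
PC=8  addi  $5, $0, 11       | $0=0 $1=0 $2=0 $3=15 $4=7 $5=11 $6=8 $7=9
PC=9  ori   $2, $0, 9        | $0=0 $1=0 $2=9 $3=15 $4=7 $5=11 $6=8 $7=9

0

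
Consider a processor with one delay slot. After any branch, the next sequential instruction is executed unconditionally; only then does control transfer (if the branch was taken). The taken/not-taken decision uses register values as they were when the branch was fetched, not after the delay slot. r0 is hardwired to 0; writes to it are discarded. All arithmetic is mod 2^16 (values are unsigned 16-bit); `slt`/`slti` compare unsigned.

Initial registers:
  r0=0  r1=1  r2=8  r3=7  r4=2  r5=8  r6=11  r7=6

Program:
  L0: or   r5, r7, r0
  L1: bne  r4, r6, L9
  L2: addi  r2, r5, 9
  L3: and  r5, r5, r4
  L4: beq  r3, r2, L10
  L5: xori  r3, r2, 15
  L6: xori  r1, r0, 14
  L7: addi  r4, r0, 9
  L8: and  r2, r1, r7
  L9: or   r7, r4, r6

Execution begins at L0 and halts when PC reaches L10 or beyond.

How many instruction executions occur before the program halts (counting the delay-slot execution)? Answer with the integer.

4

[0] or   r5, r7, r0  →  {r0:0, r1:1, r2:8, r3:7, r4:2, r5:6, r6:11, r7:6}
[1] bne  r4, r6, L9  →  {r0:0, r1:1, r2:8, r3:7, r4:2, r5:6, r6:11, r7:6}  ⟨branch taken⟩
[2] addi  r2, r5, 9  →  {r0:0, r1:1, r2:15, r3:7, r4:2, r5:6, r6:11, r7:6}
[9] or   r7, r4, r6  →  {r0:0, r1:1, r2:15, r3:7, r4:2, r5:6, r6:11, r7:11}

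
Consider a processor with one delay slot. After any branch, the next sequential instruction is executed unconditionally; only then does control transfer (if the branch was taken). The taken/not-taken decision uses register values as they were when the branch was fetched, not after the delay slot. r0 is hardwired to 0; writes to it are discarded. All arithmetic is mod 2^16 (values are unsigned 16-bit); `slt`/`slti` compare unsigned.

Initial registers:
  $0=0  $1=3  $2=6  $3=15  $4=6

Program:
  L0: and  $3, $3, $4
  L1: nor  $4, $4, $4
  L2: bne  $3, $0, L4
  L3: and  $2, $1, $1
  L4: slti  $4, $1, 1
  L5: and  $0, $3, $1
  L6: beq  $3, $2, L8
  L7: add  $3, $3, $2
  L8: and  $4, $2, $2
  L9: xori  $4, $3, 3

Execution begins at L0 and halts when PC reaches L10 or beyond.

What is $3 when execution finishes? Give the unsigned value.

#0 and  $3, $3, $4 ; 0/3/6/6/6
#1 nor  $4, $4, $4 ; 0/3/6/6/65529
#2 bne  $3, $0, L4 ; 0/3/6/6/65529 ; →target
#3 and  $2, $1, $1 ; 0/3/3/6/65529
#4 slti  $4, $1, 1 ; 0/3/3/6/0
#5 and  $0, $3, $1 ; 0/3/3/6/0
#6 beq  $3, $2, L8 ; 0/3/3/6/0 ; →fallthru
#7 add  $3, $3, $2 ; 0/3/3/9/0
#8 and  $4, $2, $2 ; 0/3/3/9/3
#9 xori  $4, $3, 3 ; 0/3/3/9/10

9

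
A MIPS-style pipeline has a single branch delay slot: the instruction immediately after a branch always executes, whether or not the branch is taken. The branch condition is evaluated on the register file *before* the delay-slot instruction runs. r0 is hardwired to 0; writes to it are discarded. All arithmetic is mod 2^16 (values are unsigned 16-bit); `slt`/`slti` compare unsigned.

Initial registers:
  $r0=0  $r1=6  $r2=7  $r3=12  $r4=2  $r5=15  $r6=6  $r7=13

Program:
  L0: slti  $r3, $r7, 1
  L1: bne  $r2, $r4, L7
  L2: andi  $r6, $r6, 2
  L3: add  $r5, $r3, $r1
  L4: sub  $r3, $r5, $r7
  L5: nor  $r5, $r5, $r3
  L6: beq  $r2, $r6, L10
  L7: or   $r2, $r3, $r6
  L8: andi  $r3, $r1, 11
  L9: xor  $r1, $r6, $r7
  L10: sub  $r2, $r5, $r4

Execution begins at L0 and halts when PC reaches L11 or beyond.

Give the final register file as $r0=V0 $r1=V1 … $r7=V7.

$r0=0 $r1=15 $r2=13 $r3=2 $r4=2 $r5=15 $r6=2 $r7=13

#0 slti  $r3, $r7, 1 ; 0/6/7/0/2/15/6/13
#1 bne  $r2, $r4, L7 ; 0/6/7/0/2/15/6/13 ; →target
#2 andi  $r6, $r6, 2 ; 0/6/7/0/2/15/2/13
#7 or   $r2, $r3, $r6 ; 0/6/2/0/2/15/2/13
#8 andi  $r3, $r1, 11 ; 0/6/2/2/2/15/2/13
#9 xor  $r1, $r6, $r7 ; 0/15/2/2/2/15/2/13
#10 sub  $r2, $r5, $r4 ; 0/15/13/2/2/15/2/13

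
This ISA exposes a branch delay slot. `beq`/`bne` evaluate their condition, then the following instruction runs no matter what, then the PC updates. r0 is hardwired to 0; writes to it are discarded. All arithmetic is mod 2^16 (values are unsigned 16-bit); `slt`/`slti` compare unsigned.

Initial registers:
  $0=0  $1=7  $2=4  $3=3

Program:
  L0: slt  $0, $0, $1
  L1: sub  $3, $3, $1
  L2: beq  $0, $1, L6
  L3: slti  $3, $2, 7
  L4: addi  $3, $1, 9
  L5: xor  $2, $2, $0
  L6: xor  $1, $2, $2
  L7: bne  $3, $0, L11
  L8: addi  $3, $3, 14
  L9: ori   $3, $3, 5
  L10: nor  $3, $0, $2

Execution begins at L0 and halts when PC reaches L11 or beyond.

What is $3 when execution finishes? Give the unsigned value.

30

[0] slt  $0, $0, $1  →  {$0:0, $1:7, $2:4, $3:3}
[1] sub  $3, $3, $1  →  {$0:0, $1:7, $2:4, $3:65532}
[2] beq  $0, $1, L6  →  {$0:0, $1:7, $2:4, $3:65532}  ⟨branch fallthrough⟩
[3] slti  $3, $2, 7  →  {$0:0, $1:7, $2:4, $3:1}
[4] addi  $3, $1, 9  →  {$0:0, $1:7, $2:4, $3:16}
[5] xor  $2, $2, $0  →  {$0:0, $1:7, $2:4, $3:16}
[6] xor  $1, $2, $2  →  {$0:0, $1:0, $2:4, $3:16}
[7] bne  $3, $0, L11  →  {$0:0, $1:0, $2:4, $3:16}  ⟨branch taken⟩
[8] addi  $3, $3, 14  →  {$0:0, $1:0, $2:4, $3:30}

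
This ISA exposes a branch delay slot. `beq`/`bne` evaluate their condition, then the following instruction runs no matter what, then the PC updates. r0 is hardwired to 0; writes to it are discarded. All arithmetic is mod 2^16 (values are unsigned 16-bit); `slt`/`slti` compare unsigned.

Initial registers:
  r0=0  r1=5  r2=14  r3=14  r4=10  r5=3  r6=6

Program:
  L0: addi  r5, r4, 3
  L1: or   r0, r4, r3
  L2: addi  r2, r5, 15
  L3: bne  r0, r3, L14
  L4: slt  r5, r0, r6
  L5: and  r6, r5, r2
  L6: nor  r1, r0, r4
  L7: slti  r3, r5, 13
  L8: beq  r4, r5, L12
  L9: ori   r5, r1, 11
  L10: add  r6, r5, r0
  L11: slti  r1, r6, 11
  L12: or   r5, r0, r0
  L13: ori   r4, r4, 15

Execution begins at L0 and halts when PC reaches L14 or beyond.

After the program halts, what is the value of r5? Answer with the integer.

1

#0 addi  r5, r4, 3 ; 0/5/14/14/10/13/6
#1 or   r0, r4, r3 ; 0/5/14/14/10/13/6
#2 addi  r2, r5, 15 ; 0/5/28/14/10/13/6
#3 bne  r0, r3, L14 ; 0/5/28/14/10/13/6 ; →target
#4 slt  r5, r0, r6 ; 0/5/28/14/10/1/6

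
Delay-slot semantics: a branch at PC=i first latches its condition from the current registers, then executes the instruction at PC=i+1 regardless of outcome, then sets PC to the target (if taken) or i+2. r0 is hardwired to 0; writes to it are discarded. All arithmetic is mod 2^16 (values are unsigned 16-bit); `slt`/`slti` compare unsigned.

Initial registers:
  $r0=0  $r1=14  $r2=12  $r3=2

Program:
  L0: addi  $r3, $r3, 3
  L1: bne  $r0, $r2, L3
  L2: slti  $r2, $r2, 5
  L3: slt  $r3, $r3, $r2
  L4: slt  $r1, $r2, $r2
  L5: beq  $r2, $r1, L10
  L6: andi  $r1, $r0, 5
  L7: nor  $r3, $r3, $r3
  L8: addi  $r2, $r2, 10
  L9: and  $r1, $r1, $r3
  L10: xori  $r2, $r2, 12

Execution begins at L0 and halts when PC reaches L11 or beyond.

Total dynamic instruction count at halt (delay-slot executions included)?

[0] addi  $r3, $r3, 3  →  {$r0:0, $r1:14, $r2:12, $r3:5}
[1] bne  $r0, $r2, L3  →  {$r0:0, $r1:14, $r2:12, $r3:5}  ⟨branch taken⟩
[2] slti  $r2, $r2, 5  →  {$r0:0, $r1:14, $r2:0, $r3:5}
[3] slt  $r3, $r3, $r2  →  {$r0:0, $r1:14, $r2:0, $r3:0}
[4] slt  $r1, $r2, $r2  →  {$r0:0, $r1:0, $r2:0, $r3:0}
[5] beq  $r2, $r1, L10  →  {$r0:0, $r1:0, $r2:0, $r3:0}  ⟨branch taken⟩
[6] andi  $r1, $r0, 5  →  {$r0:0, $r1:0, $r2:0, $r3:0}
[10] xori  $r2, $r2, 12  →  {$r0:0, $r1:0, $r2:12, $r3:0}

8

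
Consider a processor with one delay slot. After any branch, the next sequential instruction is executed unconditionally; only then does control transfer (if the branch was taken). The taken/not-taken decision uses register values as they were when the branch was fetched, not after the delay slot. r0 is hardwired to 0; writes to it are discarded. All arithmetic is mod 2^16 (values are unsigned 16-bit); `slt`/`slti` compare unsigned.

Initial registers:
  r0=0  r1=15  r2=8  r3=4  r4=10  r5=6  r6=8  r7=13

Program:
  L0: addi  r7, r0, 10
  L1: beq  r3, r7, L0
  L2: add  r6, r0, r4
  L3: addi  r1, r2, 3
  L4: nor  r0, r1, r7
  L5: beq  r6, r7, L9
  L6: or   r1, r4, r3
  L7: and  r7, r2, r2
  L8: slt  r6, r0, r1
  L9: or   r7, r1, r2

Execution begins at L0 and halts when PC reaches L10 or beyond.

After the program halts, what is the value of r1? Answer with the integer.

14

[0] addi  r7, r0, 10  →  {r0:0, r1:15, r2:8, r3:4, r4:10, r5:6, r6:8, r7:10}
[1] beq  r3, r7, L0  →  {r0:0, r1:15, r2:8, r3:4, r4:10, r5:6, r6:8, r7:10}  ⟨branch fallthrough⟩
[2] add  r6, r0, r4  →  {r0:0, r1:15, r2:8, r3:4, r4:10, r5:6, r6:10, r7:10}
[3] addi  r1, r2, 3  →  {r0:0, r1:11, r2:8, r3:4, r4:10, r5:6, r6:10, r7:10}
[4] nor  r0, r1, r7  →  {r0:0, r1:11, r2:8, r3:4, r4:10, r5:6, r6:10, r7:10}
[5] beq  r6, r7, L9  →  {r0:0, r1:11, r2:8, r3:4, r4:10, r5:6, r6:10, r7:10}  ⟨branch taken⟩
[6] or   r1, r4, r3  →  {r0:0, r1:14, r2:8, r3:4, r4:10, r5:6, r6:10, r7:10}
[9] or   r7, r1, r2  →  {r0:0, r1:14, r2:8, r3:4, r4:10, r5:6, r6:10, r7:14}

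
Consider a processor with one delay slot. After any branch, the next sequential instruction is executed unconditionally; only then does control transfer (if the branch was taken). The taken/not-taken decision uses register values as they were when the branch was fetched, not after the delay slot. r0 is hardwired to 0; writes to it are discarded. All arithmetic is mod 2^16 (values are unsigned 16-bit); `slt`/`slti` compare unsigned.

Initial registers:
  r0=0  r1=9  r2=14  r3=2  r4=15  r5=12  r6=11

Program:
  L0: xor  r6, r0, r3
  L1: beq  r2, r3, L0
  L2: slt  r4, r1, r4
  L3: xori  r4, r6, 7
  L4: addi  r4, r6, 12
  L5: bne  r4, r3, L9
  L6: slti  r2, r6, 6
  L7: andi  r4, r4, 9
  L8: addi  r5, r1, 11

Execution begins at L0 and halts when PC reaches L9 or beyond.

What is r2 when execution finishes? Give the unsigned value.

1

#0 xor  r6, r0, r3 ; 0/9/14/2/15/12/2
#1 beq  r2, r3, L0 ; 0/9/14/2/15/12/2 ; →fallthru
#2 slt  r4, r1, r4 ; 0/9/14/2/1/12/2
#3 xori  r4, r6, 7 ; 0/9/14/2/5/12/2
#4 addi  r4, r6, 12 ; 0/9/14/2/14/12/2
#5 bne  r4, r3, L9 ; 0/9/14/2/14/12/2 ; →target
#6 slti  r2, r6, 6 ; 0/9/1/2/14/12/2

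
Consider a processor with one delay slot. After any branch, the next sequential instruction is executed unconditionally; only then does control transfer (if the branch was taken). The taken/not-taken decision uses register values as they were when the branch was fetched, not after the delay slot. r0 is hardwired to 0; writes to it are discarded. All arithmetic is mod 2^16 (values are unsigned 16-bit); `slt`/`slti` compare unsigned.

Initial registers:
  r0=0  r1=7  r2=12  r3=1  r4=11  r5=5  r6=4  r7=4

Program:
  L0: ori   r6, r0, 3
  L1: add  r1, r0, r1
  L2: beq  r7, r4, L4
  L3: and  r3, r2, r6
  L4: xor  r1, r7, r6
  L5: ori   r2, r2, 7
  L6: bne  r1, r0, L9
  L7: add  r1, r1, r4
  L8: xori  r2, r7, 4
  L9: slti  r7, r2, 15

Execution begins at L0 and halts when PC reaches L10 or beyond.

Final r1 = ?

18

[0] ori   r6, r0, 3  →  {r0:0, r1:7, r2:12, r3:1, r4:11, r5:5, r6:3, r7:4}
[1] add  r1, r0, r1  →  {r0:0, r1:7, r2:12, r3:1, r4:11, r5:5, r6:3, r7:4}
[2] beq  r7, r4, L4  →  {r0:0, r1:7, r2:12, r3:1, r4:11, r5:5, r6:3, r7:4}  ⟨branch fallthrough⟩
[3] and  r3, r2, r6  →  {r0:0, r1:7, r2:12, r3:0, r4:11, r5:5, r6:3, r7:4}
[4] xor  r1, r7, r6  →  {r0:0, r1:7, r2:12, r3:0, r4:11, r5:5, r6:3, r7:4}
[5] ori   r2, r2, 7  →  {r0:0, r1:7, r2:15, r3:0, r4:11, r5:5, r6:3, r7:4}
[6] bne  r1, r0, L9  →  {r0:0, r1:7, r2:15, r3:0, r4:11, r5:5, r6:3, r7:4}  ⟨branch taken⟩
[7] add  r1, r1, r4  →  {r0:0, r1:18, r2:15, r3:0, r4:11, r5:5, r6:3, r7:4}
[9] slti  r7, r2, 15  →  {r0:0, r1:18, r2:15, r3:0, r4:11, r5:5, r6:3, r7:0}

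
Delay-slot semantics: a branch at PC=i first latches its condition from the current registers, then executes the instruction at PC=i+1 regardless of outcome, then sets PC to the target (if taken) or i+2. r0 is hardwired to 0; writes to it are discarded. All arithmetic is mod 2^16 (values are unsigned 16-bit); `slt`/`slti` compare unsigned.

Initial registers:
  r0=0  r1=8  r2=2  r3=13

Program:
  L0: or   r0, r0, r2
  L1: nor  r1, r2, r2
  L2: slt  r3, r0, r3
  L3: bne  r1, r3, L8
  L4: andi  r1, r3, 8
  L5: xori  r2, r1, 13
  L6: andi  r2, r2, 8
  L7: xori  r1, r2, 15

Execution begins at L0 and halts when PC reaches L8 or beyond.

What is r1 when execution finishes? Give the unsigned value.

  step pc=0: or   r0, r0, r2  regs=(0,8,2,13)
  step pc=1: nor  r1, r2, r2  regs=(0,65533,2,13)
  step pc=2: slt  r3, r0, r3  regs=(0,65533,2,1)
  step pc=3: bne  r1, r3, L8  cond=T  regs=(0,65533,2,1)
  step pc=4: andi  r1, r3, 8  regs=(0,0,2,1)

0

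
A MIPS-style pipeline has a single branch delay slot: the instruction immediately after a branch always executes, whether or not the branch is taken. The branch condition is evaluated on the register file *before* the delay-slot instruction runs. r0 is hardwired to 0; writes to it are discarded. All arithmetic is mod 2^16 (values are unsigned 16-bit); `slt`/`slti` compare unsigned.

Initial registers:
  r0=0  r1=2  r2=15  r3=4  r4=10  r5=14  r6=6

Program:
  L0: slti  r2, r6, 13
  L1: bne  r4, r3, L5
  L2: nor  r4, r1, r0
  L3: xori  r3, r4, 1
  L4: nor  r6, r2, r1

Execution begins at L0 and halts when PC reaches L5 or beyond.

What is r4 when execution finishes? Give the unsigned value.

#0 slti  r2, r6, 13 ; 0/2/1/4/10/14/6
#1 bne  r4, r3, L5 ; 0/2/1/4/10/14/6 ; →target
#2 nor  r4, r1, r0 ; 0/2/1/4/65533/14/6

65533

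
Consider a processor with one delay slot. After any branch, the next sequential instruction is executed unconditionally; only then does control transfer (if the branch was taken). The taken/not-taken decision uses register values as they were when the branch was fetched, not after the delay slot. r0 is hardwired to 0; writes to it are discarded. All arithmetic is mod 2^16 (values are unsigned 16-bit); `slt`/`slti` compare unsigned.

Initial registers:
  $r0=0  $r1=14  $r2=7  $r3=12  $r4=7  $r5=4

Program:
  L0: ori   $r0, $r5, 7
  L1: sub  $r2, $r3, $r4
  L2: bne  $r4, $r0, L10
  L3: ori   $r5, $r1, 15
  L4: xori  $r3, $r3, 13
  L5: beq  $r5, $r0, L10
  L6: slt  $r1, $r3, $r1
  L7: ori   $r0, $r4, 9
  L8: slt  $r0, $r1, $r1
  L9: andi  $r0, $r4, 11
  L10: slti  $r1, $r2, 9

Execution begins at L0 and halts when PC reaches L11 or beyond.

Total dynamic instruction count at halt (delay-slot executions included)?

PC=0  ori   $r0, $r5, 7      | $r0=0 $r1=14 $r2=7 $r3=12 $r4=7 $r5=4
PC=1  sub  $r2, $r3, $r4     | $r0=0 $r1=14 $r2=5 $r3=12 $r4=7 $r5=4
PC=2  bne  $r4, $r0, L10     | $r0=0 $r1=14 $r2=5 $r3=12 $r4=7 $r5=4  [TAKEN]
PC=3  ori   $r5, $r1, 15     | $r0=0 $r1=14 $r2=5 $r3=12 $r4=7 $r5=15
PC=10 slti  $r1, $r2, 9      | $r0=0 $r1=1 $r2=5 $r3=12 $r4=7 $r5=15

5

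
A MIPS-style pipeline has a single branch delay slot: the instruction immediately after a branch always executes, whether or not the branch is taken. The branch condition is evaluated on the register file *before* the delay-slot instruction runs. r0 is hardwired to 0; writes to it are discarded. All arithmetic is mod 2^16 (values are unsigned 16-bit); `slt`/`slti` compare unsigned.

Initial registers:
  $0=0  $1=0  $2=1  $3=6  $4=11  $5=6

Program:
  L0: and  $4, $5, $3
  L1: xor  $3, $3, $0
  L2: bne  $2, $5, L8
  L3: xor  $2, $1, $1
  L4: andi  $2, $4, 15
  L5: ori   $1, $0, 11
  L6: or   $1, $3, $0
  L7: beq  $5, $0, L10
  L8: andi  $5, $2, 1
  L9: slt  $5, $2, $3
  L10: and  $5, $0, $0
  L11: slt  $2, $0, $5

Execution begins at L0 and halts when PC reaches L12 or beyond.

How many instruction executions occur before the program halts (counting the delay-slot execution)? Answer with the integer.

PC=0  and  $4, $5, $3        | $0=0 $1=0 $2=1 $3=6 $4=6 $5=6
PC=1  xor  $3, $3, $0        | $0=0 $1=0 $2=1 $3=6 $4=6 $5=6
PC=2  bne  $2, $5, L8        | $0=0 $1=0 $2=1 $3=6 $4=6 $5=6  [TAKEN]
PC=3  xor  $2, $1, $1        | $0=0 $1=0 $2=0 $3=6 $4=6 $5=6
PC=8  andi  $5, $2, 1        | $0=0 $1=0 $2=0 $3=6 $4=6 $5=0
PC=9  slt  $5, $2, $3        | $0=0 $1=0 $2=0 $3=6 $4=6 $5=1
PC=10 and  $5, $0, $0        | $0=0 $1=0 $2=0 $3=6 $4=6 $5=0
PC=11 slt  $2, $0, $5        | $0=0 $1=0 $2=0 $3=6 $4=6 $5=0

8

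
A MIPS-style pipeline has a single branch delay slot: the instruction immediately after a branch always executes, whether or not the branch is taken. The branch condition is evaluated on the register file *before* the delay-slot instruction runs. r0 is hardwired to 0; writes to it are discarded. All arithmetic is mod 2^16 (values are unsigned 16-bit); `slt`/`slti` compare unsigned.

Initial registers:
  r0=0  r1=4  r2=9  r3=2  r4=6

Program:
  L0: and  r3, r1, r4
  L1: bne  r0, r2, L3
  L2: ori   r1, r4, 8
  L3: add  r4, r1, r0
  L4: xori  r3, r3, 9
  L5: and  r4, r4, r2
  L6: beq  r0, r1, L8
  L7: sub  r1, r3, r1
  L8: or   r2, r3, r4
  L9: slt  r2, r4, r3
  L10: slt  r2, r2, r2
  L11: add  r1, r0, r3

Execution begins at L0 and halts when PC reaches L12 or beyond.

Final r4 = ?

8

  step pc=0: and  r3, r1, r4  regs=(0,4,9,4,6)
  step pc=1: bne  r0, r2, L3  cond=T  regs=(0,4,9,4,6)
  step pc=2: ori   r1, r4, 8  regs=(0,14,9,4,6)
  step pc=3: add  r4, r1, r0  regs=(0,14,9,4,14)
  step pc=4: xori  r3, r3, 9  regs=(0,14,9,13,14)
  step pc=5: and  r4, r4, r2  regs=(0,14,9,13,8)
  step pc=6: beq  r0, r1, L8  cond=F  regs=(0,14,9,13,8)
  step pc=7: sub  r1, r3, r1  regs=(0,65535,9,13,8)
  step pc=8: or   r2, r3, r4  regs=(0,65535,13,13,8)
  step pc=9: slt  r2, r4, r3  regs=(0,65535,1,13,8)
  step pc=10: slt  r2, r2, r2  regs=(0,65535,0,13,8)
  step pc=11: add  r1, r0, r3  regs=(0,13,0,13,8)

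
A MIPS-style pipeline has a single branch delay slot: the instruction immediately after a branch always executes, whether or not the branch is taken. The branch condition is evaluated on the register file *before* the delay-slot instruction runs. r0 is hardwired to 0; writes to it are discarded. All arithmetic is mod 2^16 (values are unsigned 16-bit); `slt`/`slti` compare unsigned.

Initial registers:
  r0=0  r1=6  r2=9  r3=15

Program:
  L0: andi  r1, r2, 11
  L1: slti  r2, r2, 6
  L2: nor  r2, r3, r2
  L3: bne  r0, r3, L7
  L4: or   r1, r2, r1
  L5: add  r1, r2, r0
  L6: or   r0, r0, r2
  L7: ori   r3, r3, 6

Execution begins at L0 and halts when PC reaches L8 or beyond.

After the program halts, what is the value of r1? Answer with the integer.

65529

PC=0  andi  r1, r2, 11       | r0=0 r1=9 r2=9 r3=15
PC=1  slti  r2, r2, 6        | r0=0 r1=9 r2=0 r3=15
PC=2  nor  r2, r3, r2        | r0=0 r1=9 r2=65520 r3=15
PC=3  bne  r0, r3, L7        | r0=0 r1=9 r2=65520 r3=15  [TAKEN]
PC=4  or   r1, r2, r1        | r0=0 r1=65529 r2=65520 r3=15
PC=7  ori   r3, r3, 6        | r0=0 r1=65529 r2=65520 r3=15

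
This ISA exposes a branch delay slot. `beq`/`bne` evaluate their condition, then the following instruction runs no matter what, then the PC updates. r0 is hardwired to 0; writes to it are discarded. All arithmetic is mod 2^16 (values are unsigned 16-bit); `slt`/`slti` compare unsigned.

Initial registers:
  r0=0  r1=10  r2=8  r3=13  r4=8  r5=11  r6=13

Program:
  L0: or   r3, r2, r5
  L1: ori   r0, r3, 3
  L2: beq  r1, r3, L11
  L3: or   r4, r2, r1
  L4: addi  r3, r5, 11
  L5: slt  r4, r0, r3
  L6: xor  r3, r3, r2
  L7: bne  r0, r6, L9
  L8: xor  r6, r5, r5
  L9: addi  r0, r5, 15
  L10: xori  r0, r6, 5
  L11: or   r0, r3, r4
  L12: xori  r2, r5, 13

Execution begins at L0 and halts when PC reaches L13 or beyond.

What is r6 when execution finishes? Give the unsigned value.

#0 or   r3, r2, r5 ; 0/10/8/11/8/11/13
#1 ori   r0, r3, 3 ; 0/10/8/11/8/11/13
#2 beq  r1, r3, L11 ; 0/10/8/11/8/11/13 ; →fallthru
#3 or   r4, r2, r1 ; 0/10/8/11/10/11/13
#4 addi  r3, r5, 11 ; 0/10/8/22/10/11/13
#5 slt  r4, r0, r3 ; 0/10/8/22/1/11/13
#6 xor  r3, r3, r2 ; 0/10/8/30/1/11/13
#7 bne  r0, r6, L9 ; 0/10/8/30/1/11/13 ; →target
#8 xor  r6, r5, r5 ; 0/10/8/30/1/11/0
#9 addi  r0, r5, 15 ; 0/10/8/30/1/11/0
#10 xori  r0, r6, 5 ; 0/10/8/30/1/11/0
#11 or   r0, r3, r4 ; 0/10/8/30/1/11/0
#12 xori  r2, r5, 13 ; 0/10/6/30/1/11/0

0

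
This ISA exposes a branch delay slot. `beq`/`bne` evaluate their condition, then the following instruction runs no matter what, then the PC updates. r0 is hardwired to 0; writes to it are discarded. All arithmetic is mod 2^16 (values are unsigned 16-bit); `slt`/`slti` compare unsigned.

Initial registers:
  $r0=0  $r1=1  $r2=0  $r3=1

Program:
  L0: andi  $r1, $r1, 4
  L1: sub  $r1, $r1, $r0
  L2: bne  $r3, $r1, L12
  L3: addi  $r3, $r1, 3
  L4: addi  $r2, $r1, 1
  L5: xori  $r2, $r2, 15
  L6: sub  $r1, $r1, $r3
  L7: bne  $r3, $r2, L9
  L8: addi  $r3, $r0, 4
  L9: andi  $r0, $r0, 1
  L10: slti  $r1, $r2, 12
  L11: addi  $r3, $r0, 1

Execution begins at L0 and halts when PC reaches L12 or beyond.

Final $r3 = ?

PC=0  andi  $r1, $r1, 4      | $r0=0 $r1=0 $r2=0 $r3=1
PC=1  sub  $r1, $r1, $r0     | $r0=0 $r1=0 $r2=0 $r3=1
PC=2  bne  $r3, $r1, L12     | $r0=0 $r1=0 $r2=0 $r3=1  [TAKEN]
PC=3  addi  $r3, $r1, 3      | $r0=0 $r1=0 $r2=0 $r3=3

3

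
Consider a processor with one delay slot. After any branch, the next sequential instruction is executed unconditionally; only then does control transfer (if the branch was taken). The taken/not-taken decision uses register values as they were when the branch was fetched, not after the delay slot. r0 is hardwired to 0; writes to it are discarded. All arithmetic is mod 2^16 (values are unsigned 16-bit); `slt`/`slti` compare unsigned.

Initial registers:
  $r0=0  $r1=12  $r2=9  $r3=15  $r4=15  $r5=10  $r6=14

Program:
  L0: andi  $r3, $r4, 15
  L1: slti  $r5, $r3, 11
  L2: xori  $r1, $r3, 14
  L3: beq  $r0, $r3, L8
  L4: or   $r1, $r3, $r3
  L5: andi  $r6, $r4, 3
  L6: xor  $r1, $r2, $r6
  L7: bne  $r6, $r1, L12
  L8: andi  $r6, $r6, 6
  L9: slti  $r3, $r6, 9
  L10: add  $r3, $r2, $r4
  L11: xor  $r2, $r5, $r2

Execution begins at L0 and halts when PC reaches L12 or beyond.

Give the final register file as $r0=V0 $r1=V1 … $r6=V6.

$r0=0 $r1=10 $r2=9 $r3=15 $r4=15 $r5=0 $r6=2

  step pc=0: andi  $r3, $r4, 15  regs=(0,12,9,15,15,10,14)
  step pc=1: slti  $r5, $r3, 11  regs=(0,12,9,15,15,0,14)
  step pc=2: xori  $r1, $r3, 14  regs=(0,1,9,15,15,0,14)
  step pc=3: beq  $r0, $r3, L8  cond=F  regs=(0,1,9,15,15,0,14)
  step pc=4: or   $r1, $r3, $r3  regs=(0,15,9,15,15,0,14)
  step pc=5: andi  $r6, $r4, 3  regs=(0,15,9,15,15,0,3)
  step pc=6: xor  $r1, $r2, $r6  regs=(0,10,9,15,15,0,3)
  step pc=7: bne  $r6, $r1, L12  cond=T  regs=(0,10,9,15,15,0,3)
  step pc=8: andi  $r6, $r6, 6  regs=(0,10,9,15,15,0,2)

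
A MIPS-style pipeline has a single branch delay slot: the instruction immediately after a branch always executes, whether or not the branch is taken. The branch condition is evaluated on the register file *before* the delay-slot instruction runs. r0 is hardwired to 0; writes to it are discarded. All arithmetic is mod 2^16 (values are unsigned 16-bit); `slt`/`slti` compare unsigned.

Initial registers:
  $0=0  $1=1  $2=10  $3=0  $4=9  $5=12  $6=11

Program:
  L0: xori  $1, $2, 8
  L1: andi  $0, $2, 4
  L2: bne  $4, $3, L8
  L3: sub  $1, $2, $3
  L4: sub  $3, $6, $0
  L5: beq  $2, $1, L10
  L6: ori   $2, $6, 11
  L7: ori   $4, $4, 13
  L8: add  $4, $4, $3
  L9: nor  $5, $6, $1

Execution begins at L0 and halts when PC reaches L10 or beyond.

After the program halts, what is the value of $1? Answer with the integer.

PC=0  xori  $1, $2, 8        | $0=0 $1=2 $2=10 $3=0 $4=9 $5=12 $6=11
PC=1  andi  $0, $2, 4        | $0=0 $1=2 $2=10 $3=0 $4=9 $5=12 $6=11
PC=2  bne  $4, $3, L8        | $0=0 $1=2 $2=10 $3=0 $4=9 $5=12 $6=11  [TAKEN]
PC=3  sub  $1, $2, $3        | $0=0 $1=10 $2=10 $3=0 $4=9 $5=12 $6=11
PC=8  add  $4, $4, $3        | $0=0 $1=10 $2=10 $3=0 $4=9 $5=12 $6=11
PC=9  nor  $5, $6, $1        | $0=0 $1=10 $2=10 $3=0 $4=9 $5=65524 $6=11

10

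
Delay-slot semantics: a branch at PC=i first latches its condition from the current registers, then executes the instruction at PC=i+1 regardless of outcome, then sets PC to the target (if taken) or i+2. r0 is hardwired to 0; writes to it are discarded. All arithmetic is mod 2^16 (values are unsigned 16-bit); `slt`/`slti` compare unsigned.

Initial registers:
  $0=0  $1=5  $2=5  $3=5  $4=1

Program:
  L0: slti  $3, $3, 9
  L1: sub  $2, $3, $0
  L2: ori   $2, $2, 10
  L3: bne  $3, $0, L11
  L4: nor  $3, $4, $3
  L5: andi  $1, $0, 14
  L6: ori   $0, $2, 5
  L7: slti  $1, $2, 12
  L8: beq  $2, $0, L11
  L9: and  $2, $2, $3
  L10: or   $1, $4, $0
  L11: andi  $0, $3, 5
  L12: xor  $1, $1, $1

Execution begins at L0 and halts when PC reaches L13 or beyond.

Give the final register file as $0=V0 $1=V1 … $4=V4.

  step pc=0: slti  $3, $3, 9  regs=(0,5,5,1,1)
  step pc=1: sub  $2, $3, $0  regs=(0,5,1,1,1)
  step pc=2: ori   $2, $2, 10  regs=(0,5,11,1,1)
  step pc=3: bne  $3, $0, L11  cond=T  regs=(0,5,11,1,1)
  step pc=4: nor  $3, $4, $3  regs=(0,5,11,65534,1)
  step pc=11: andi  $0, $3, 5  regs=(0,5,11,65534,1)
  step pc=12: xor  $1, $1, $1  regs=(0,0,11,65534,1)

$0=0 $1=0 $2=11 $3=65534 $4=1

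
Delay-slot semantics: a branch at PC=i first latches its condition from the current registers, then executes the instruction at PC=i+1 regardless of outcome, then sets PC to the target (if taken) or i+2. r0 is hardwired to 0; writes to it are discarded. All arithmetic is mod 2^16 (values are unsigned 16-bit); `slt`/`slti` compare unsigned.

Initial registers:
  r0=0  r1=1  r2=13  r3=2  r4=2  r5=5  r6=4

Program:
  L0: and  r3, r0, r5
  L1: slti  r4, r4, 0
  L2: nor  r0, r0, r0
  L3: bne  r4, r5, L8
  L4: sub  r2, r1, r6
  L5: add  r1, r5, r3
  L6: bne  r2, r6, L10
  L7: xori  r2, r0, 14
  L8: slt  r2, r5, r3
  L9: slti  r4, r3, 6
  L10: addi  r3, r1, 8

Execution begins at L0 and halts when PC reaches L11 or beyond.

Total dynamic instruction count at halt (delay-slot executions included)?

PC=0  and  r3, r0, r5        | r0=0 r1=1 r2=13 r3=0 r4=2 r5=5 r6=4
PC=1  slti  r4, r4, 0        | r0=0 r1=1 r2=13 r3=0 r4=0 r5=5 r6=4
PC=2  nor  r0, r0, r0        | r0=0 r1=1 r2=13 r3=0 r4=0 r5=5 r6=4
PC=3  bne  r4, r5, L8        | r0=0 r1=1 r2=13 r3=0 r4=0 r5=5 r6=4  [TAKEN]
PC=4  sub  r2, r1, r6        | r0=0 r1=1 r2=65533 r3=0 r4=0 r5=5 r6=4
PC=8  slt  r2, r5, r3        | r0=0 r1=1 r2=0 r3=0 r4=0 r5=5 r6=4
PC=9  slti  r4, r3, 6        | r0=0 r1=1 r2=0 r3=0 r4=1 r5=5 r6=4
PC=10 addi  r3, r1, 8        | r0=0 r1=1 r2=0 r3=9 r4=1 r5=5 r6=4

8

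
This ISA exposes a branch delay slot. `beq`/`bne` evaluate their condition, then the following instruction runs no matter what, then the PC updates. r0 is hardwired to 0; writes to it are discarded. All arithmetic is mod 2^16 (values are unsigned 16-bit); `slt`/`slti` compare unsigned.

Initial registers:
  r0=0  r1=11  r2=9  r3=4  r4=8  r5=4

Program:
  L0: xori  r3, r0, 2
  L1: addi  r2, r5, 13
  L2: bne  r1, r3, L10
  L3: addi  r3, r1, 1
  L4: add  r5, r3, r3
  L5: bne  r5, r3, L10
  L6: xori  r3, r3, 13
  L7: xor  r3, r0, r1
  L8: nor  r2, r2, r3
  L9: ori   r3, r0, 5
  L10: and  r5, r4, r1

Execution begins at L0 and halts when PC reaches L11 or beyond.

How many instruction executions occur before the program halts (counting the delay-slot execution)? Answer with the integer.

5

  step pc=0: xori  r3, r0, 2  regs=(0,11,9,2,8,4)
  step pc=1: addi  r2, r5, 13  regs=(0,11,17,2,8,4)
  step pc=2: bne  r1, r3, L10  cond=T  regs=(0,11,17,2,8,4)
  step pc=3: addi  r3, r1, 1  regs=(0,11,17,12,8,4)
  step pc=10: and  r5, r4, r1  regs=(0,11,17,12,8,8)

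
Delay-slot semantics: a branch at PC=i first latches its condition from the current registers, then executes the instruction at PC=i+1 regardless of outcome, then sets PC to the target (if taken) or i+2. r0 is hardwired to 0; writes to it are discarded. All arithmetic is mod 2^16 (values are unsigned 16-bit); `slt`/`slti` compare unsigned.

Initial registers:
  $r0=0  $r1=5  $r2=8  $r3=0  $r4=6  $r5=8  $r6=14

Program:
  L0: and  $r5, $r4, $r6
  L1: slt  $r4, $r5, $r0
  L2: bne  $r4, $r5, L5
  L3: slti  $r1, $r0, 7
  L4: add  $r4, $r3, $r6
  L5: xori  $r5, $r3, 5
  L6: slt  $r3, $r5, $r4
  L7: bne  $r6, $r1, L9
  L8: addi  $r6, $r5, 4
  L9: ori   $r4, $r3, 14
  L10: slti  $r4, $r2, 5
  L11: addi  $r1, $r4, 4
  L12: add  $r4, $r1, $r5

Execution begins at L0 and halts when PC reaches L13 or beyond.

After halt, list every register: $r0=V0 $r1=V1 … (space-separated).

$r0=0 $r1=4 $r2=8 $r3=0 $r4=9 $r5=5 $r6=9

PC=0  and  $r5, $r4, $r6     | $r0=0 $r1=5 $r2=8 $r3=0 $r4=6 $r5=6 $r6=14
PC=1  slt  $r4, $r5, $r0     | $r0=0 $r1=5 $r2=8 $r3=0 $r4=0 $r5=6 $r6=14
PC=2  bne  $r4, $r5, L5      | $r0=0 $r1=5 $r2=8 $r3=0 $r4=0 $r5=6 $r6=14  [TAKEN]
PC=3  slti  $r1, $r0, 7      | $r0=0 $r1=1 $r2=8 $r3=0 $r4=0 $r5=6 $r6=14
PC=5  xori  $r5, $r3, 5      | $r0=0 $r1=1 $r2=8 $r3=0 $r4=0 $r5=5 $r6=14
PC=6  slt  $r3, $r5, $r4     | $r0=0 $r1=1 $r2=8 $r3=0 $r4=0 $r5=5 $r6=14
PC=7  bne  $r6, $r1, L9      | $r0=0 $r1=1 $r2=8 $r3=0 $r4=0 $r5=5 $r6=14  [TAKEN]
PC=8  addi  $r6, $r5, 4      | $r0=0 $r1=1 $r2=8 $r3=0 $r4=0 $r5=5 $r6=9
PC=9  ori   $r4, $r3, 14     | $r0=0 $r1=1 $r2=8 $r3=0 $r4=14 $r5=5 $r6=9
PC=10 slti  $r4, $r2, 5      | $r0=0 $r1=1 $r2=8 $r3=0 $r4=0 $r5=5 $r6=9
PC=11 addi  $r1, $r4, 4      | $r0=0 $r1=4 $r2=8 $r3=0 $r4=0 $r5=5 $r6=9
PC=12 add  $r4, $r1, $r5     | $r0=0 $r1=4 $r2=8 $r3=0 $r4=9 $r5=5 $r6=9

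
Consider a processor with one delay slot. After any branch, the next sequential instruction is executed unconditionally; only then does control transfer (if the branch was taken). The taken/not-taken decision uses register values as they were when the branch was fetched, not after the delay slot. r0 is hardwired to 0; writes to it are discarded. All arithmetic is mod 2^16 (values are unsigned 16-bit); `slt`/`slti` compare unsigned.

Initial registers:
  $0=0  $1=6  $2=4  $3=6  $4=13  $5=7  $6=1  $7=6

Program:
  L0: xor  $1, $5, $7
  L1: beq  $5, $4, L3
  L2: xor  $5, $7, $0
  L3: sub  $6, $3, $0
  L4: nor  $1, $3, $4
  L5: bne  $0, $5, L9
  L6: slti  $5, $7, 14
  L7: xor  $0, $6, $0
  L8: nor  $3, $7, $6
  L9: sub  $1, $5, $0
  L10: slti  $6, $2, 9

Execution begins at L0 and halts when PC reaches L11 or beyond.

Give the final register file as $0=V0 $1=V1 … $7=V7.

#0 xor  $1, $5, $7 ; 0/1/4/6/13/7/1/6
#1 beq  $5, $4, L3 ; 0/1/4/6/13/7/1/6 ; →fallthru
#2 xor  $5, $7, $0 ; 0/1/4/6/13/6/1/6
#3 sub  $6, $3, $0 ; 0/1/4/6/13/6/6/6
#4 nor  $1, $3, $4 ; 0/65520/4/6/13/6/6/6
#5 bne  $0, $5, L9 ; 0/65520/4/6/13/6/6/6 ; →target
#6 slti  $5, $7, 14 ; 0/65520/4/6/13/1/6/6
#9 sub  $1, $5, $0 ; 0/1/4/6/13/1/6/6
#10 slti  $6, $2, 9 ; 0/1/4/6/13/1/1/6

$0=0 $1=1 $2=4 $3=6 $4=13 $5=1 $6=1 $7=6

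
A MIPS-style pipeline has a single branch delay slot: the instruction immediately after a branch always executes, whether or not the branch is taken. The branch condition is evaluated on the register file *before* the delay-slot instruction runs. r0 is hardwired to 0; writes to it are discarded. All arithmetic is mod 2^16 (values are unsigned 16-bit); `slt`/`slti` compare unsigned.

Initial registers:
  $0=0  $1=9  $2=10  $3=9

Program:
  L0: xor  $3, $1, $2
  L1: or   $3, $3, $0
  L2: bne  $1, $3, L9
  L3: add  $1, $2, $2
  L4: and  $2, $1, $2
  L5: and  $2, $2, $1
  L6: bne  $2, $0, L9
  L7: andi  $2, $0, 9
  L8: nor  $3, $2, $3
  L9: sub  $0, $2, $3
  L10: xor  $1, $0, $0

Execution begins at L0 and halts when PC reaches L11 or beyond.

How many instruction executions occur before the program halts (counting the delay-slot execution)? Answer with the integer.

  step pc=0: xor  $3, $1, $2  regs=(0,9,10,3)
  step pc=1: or   $3, $3, $0  regs=(0,9,10,3)
  step pc=2: bne  $1, $3, L9  cond=T  regs=(0,9,10,3)
  step pc=3: add  $1, $2, $2  regs=(0,20,10,3)
  step pc=9: sub  $0, $2, $3  regs=(0,20,10,3)
  step pc=10: xor  $1, $0, $0  regs=(0,0,10,3)

6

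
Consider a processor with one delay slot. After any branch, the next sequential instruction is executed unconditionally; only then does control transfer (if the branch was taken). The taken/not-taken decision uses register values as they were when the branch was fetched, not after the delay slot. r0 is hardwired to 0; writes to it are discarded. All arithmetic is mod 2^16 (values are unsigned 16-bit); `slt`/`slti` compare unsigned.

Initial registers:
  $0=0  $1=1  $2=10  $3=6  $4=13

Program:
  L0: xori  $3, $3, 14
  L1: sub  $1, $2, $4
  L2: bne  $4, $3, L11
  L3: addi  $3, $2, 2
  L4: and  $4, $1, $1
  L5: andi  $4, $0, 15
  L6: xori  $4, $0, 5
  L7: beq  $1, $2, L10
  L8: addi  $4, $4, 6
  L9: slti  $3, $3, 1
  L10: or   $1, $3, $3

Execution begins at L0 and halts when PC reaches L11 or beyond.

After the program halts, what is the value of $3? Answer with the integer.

[0] xori  $3, $3, 14  →  {$0:0, $1:1, $2:10, $3:8, $4:13}
[1] sub  $1, $2, $4  →  {$0:0, $1:65533, $2:10, $3:8, $4:13}
[2] bne  $4, $3, L11  →  {$0:0, $1:65533, $2:10, $3:8, $4:13}  ⟨branch taken⟩
[3] addi  $3, $2, 2  →  {$0:0, $1:65533, $2:10, $3:12, $4:13}

12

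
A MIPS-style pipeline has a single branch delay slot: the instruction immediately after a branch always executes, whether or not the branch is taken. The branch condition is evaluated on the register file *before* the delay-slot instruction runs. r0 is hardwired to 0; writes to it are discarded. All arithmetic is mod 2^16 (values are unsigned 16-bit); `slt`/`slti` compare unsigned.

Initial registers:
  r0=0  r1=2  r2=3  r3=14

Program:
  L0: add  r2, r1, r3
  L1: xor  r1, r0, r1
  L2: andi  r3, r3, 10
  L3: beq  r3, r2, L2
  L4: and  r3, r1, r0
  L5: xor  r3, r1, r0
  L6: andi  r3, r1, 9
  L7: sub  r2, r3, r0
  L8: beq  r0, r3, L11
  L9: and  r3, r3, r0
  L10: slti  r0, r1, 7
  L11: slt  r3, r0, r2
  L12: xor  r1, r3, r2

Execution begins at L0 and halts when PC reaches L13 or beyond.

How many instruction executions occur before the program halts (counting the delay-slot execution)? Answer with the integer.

[0] add  r2, r1, r3  →  {r0:0, r1:2, r2:16, r3:14}
[1] xor  r1, r0, r1  →  {r0:0, r1:2, r2:16, r3:14}
[2] andi  r3, r3, 10  →  {r0:0, r1:2, r2:16, r3:10}
[3] beq  r3, r2, L2  →  {r0:0, r1:2, r2:16, r3:10}  ⟨branch fallthrough⟩
[4] and  r3, r1, r0  →  {r0:0, r1:2, r2:16, r3:0}
[5] xor  r3, r1, r0  →  {r0:0, r1:2, r2:16, r3:2}
[6] andi  r3, r1, 9  →  {r0:0, r1:2, r2:16, r3:0}
[7] sub  r2, r3, r0  →  {r0:0, r1:2, r2:0, r3:0}
[8] beq  r0, r3, L11  →  {r0:0, r1:2, r2:0, r3:0}  ⟨branch taken⟩
[9] and  r3, r3, r0  →  {r0:0, r1:2, r2:0, r3:0}
[11] slt  r3, r0, r2  →  {r0:0, r1:2, r2:0, r3:0}
[12] xor  r1, r3, r2  →  {r0:0, r1:0, r2:0, r3:0}

12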